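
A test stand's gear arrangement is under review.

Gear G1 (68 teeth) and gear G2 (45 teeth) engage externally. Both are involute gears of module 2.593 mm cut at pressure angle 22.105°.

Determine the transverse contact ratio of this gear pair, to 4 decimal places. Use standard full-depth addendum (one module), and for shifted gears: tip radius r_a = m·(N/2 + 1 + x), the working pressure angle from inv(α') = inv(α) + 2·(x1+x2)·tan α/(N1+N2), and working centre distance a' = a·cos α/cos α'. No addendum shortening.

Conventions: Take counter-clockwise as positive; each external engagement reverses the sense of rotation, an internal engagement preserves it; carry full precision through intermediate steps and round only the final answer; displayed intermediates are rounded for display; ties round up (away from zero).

recognized (one external pair, fixed centres): single-mesh tooth geometry, m = 2.593, N1 = 68, N2 = 45
base radii: r_b1 = 81.681722, r_b2 = 54.054081
tip radii: r_a1 = 90.755000, r_a2 = 60.935500
no profile shift: α' = α, a' = a
action lengths: √(r_a1²−r_b1²) = 39.554598, √(r_a2²−r_b2²) = 28.129904
base pitch p_b = π·m·cos α = 7.547373
CR = (39.554598 + 28.129904 − 146.504500·sin 22.10500°)/7.547373 = 1.663375
contact ratio ≈ 1.6634

1.6634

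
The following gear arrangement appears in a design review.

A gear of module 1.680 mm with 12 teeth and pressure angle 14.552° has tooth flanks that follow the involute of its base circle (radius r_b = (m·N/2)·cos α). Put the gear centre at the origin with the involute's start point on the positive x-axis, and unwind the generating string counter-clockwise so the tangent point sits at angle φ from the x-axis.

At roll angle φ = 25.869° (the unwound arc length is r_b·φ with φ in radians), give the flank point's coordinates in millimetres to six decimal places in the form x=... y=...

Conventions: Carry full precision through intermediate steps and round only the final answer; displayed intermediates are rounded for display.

x=10.700977 y=0.293272

class = single-mesh tooth geometry [base-circle involute, m = 1.680, 12T]
pitch radius r_p = m·N/2 = 1.680·12/2 = 10.080000
base radius r_b = r_p·cos α = 10.080000·cos 14.552° = 9.756634
roll angle φ = 25.869° = 0.45149922 rad
x = r_b·(cos φ + φ·sin φ) = 10.700977
y = r_b·(sin φ − φ·cos φ) = 0.293272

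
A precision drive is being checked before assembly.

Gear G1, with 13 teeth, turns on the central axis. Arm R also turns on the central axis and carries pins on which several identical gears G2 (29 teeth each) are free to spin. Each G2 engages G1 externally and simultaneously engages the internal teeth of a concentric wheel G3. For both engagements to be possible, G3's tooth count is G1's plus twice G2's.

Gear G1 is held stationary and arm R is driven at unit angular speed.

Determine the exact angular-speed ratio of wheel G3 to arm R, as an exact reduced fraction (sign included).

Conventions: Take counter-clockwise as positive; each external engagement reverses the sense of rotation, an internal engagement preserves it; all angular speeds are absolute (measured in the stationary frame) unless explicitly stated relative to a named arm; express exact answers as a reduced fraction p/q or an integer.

84/71

topology: planetary set — G1 13T / G2 29T / G3 71T, arm = carrier (Willis)
ring teeth: 13 + 2·29 = 71
13(ω_sun−ω_arm) = −71(ω_ring−ω_arm),  ω_sun = 0, ω_arm = 1
ω_ring = 1 − (13/71)(0−1) = 84/71
ω_out/ω_in = 84/71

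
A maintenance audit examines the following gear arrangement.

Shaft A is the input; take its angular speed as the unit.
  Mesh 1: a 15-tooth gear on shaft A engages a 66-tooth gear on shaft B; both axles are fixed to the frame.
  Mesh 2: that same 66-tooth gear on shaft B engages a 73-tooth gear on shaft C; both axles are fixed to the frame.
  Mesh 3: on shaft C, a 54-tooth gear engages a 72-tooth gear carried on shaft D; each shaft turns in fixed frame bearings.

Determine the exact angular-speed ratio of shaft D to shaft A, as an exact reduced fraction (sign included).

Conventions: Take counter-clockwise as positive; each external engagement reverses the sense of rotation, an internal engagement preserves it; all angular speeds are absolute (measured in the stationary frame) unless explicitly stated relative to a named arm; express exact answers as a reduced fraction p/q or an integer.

class = fixed-axis compound train [3 meshes; 3 ratios multiply, 3 sense flips]
mesh 1 [15T→66T]: running ratio 5/22, sense −
mesh 2 [66T→73T]: running ratio 15/73, sense +
mesh 3 [54T→72T]: running ratio 45/292, sense −
ω_out/ω_in = -45/292

-45/292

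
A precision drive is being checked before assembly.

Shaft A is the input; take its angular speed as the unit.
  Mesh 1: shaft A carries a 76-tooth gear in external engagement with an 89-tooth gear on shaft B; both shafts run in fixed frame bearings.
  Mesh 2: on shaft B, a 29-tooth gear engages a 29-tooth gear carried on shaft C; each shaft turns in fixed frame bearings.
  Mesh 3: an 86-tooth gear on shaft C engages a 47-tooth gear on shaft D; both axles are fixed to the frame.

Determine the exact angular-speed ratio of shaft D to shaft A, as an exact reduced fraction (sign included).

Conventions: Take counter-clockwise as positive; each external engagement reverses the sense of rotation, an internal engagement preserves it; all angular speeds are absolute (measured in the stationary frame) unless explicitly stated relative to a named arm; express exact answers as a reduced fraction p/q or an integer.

-6536/4183

class = fixed-axis compound train [3 meshes; 3 ratios multiply, 3 sense flips]
mesh 1 [76T→89T]: running ratio 76/89, sense −
mesh 2 [29T→29T]: running ratio 76/89, sense +
mesh 3 [86T→47T]: running ratio 6536/4183, sense −
ω_out/ω_in = -6536/4183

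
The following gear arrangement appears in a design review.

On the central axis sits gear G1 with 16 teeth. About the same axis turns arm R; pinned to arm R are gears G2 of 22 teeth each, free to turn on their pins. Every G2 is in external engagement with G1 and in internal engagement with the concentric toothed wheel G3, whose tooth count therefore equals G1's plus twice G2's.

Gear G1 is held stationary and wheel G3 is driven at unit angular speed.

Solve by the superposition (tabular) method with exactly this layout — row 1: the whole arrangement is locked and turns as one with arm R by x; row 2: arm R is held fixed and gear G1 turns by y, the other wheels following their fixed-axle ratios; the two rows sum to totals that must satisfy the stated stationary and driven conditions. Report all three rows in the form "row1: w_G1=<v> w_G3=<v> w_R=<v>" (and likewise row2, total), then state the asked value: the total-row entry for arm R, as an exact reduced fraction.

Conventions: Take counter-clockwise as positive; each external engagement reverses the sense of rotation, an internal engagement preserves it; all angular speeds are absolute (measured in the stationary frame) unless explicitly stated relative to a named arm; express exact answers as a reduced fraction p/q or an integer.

row1: w_G1=15/19 w_G3=15/19 w_R=15/19
row2: w_G1=-15/19 w_G3=4/19 w_R=0
total: w_G1=0 w_G3=1 w_R=15/19
asked value: 15/19

planetary set (16T centre, 22T on arm, 60T internal) — Willis relation
superposition row 1 [locked train]: every member turns x
row 2 (arm held, sun turns y): ω_ring = −(16/60)·y, ω_arm = 0
boundary: total ω_sun = x + y = 0 and total ω_ring = x − (16/60)·y = 1  ⇒  y = -15/19, x = 15/19
row 2 ring = −(16/60)·(-15/19) = 4/19
totals (row 1 + row 2): sun 15/19 + (-15/19) = 0, ring 15/19 + 4/19 = 1, arm 15/19 + 0 = 15/19
asked cell (total, arm) = 15/19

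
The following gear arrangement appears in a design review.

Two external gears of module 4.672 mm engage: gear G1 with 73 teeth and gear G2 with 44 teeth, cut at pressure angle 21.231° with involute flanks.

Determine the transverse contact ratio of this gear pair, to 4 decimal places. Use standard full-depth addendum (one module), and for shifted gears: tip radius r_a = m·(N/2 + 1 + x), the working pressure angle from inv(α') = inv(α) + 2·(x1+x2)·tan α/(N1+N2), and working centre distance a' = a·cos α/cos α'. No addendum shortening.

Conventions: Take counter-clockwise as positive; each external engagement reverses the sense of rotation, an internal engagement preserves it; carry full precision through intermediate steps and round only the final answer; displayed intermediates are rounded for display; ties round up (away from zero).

recognized (one external pair, fixed centres): single-mesh tooth geometry, m = 4.672, N1 = 73, N2 = 44
base radii: r_b1 = 158.953925, r_b2 = 95.807845
tip radii: r_a1 = 175.200000, r_a2 = 107.456000
no profile shift: α' = α, a' = a
action lengths: √(r_a1²−r_b1²) = 73.679643, √(r_a2²−r_b2²) = 48.658491
base pitch p_b = π·m·cos α = 13.681328
CR = (73.679643 + 48.658491 − 273.312000·sin 21.23100°)/13.681328 = 1.707725
contact ratio ≈ 1.7077

1.7077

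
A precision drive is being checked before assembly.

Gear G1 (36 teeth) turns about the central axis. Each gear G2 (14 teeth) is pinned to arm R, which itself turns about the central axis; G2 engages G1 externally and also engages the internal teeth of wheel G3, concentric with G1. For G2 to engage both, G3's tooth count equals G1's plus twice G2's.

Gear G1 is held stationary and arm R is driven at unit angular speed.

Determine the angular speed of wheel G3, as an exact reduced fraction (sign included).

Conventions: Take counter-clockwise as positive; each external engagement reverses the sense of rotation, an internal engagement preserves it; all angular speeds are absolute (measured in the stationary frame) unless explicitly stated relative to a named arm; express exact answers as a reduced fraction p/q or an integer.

recognized (axles ride arm R): planetary set, 36/14/64 teeth
ring teeth: 36 + 2·14 = 64
36(ω_sun−ω_arm) = −64(ω_ring−ω_arm),  ω_sun = 0, ω_arm = 1
ω_ring = 1 − (36/64)(0−1) = 25/16
exact speed ratio = 25/16

25/16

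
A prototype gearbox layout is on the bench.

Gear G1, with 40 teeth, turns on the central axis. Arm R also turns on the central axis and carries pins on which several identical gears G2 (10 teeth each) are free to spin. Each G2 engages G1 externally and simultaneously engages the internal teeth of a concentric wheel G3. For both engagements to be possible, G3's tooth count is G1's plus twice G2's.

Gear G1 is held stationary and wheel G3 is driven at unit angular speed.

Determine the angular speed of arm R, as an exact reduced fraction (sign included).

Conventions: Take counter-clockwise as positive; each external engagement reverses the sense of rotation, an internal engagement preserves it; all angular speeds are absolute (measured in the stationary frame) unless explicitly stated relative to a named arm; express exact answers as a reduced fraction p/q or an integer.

3/5

topology: planetary set — G1 40T / G2 10T / G3 60T, arm = carrier (Willis)
ring teeth: 40 + 2·10 = 60
40(ω_sun−ω_arm) = −60(ω_ring−ω_arm),  ω_sun = 0, ω_ring = 1
40(0−ω_arm) = −60(1−ω_arm)  ⇒  100·ω_arm = 60  ⇒  ω_arm = 3/5
exact speed ratio = 3/5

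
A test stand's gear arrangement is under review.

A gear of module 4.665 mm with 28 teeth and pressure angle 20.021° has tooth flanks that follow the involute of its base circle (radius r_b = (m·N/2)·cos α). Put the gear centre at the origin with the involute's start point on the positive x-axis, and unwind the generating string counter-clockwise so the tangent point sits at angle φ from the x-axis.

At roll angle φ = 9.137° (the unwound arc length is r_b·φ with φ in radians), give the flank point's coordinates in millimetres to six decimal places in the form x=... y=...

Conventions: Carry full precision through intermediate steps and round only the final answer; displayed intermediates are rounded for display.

x=62.138441 y=0.082742

topology: single-mesh involute geometry — m = 4.665, N = 28
pitch radius r_p = m·N/2 = 4.665·28/2 = 65.310000
base radius r_b = r_p·cos α = 65.310000·cos 20.021° = 61.363134
roll angle φ = 9.137° = 0.15947073 rad
x = r_b·(cos φ + φ·sin φ) = 62.138441
y = r_b·(sin φ − φ·cos φ) = 0.082742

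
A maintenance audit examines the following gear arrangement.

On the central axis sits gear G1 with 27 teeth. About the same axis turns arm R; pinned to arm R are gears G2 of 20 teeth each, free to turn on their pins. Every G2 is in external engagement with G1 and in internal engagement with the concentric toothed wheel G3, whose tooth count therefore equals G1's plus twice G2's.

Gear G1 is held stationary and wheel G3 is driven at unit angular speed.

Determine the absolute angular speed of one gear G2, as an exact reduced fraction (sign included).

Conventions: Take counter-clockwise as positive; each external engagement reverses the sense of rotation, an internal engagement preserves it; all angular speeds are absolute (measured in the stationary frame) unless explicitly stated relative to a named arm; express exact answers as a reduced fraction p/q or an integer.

67/40

class = planetary set [G3 = 27+2·20 = 67; Willis about the carrier]
ring teeth: 27 + 2·20 = 67
27(ω_sun−ω_arm) = −67(ω_ring−ω_arm),  ω_sun = 0, ω_ring = 1
27(0−ω_arm) = −67(1−ω_arm)  ⇒  94·ω_arm = 67  ⇒  ω_arm = 67/94
sun–planet mesh: 27·(0−67/94) = −20·(ω_p−ω_arm)  ⇒  ω_p−ω_arm = 1809/1880
ω_p = 67/94 + 1809/1880 = 67/40
exact speed ratio = 67/40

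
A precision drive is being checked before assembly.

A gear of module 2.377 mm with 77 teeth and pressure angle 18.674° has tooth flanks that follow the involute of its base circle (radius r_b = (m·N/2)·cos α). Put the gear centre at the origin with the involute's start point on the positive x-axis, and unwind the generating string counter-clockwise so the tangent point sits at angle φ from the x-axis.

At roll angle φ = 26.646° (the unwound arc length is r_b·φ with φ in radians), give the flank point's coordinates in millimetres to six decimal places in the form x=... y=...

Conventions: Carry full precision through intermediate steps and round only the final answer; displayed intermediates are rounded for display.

x=95.571348 y=2.844381

recognized (one wheel, involute flank): single-mesh tooth geometry, m = 2.377, N = 77
pitch radius r_p = m·N/2 = 2.377·77/2 = 91.514500
base radius r_b = r_p·cos α = 91.514500·cos 18.674° = 86.696780
roll angle φ = 26.646° = 0.46506043 rad
x = r_b·(cos φ + φ·sin φ) = 95.571348
y = r_b·(sin φ − φ·cos φ) = 2.844381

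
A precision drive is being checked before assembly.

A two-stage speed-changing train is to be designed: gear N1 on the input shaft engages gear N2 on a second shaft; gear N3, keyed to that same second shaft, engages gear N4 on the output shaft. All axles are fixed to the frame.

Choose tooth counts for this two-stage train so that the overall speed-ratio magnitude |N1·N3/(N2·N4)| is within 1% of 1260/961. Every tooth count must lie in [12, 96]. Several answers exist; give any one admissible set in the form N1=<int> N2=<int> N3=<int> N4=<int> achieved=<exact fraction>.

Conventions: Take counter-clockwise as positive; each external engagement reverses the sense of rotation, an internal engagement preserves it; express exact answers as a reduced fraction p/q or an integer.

N1=14 N2=31 N3=90 N4=31 achieved=1260/961

topology: fixed-axis compound train — 2 stages, target 1260/961
target = 1260/961 in lowest terms: an exact hit needs N1·N3 = k·1260 and N2·N4 = k·961 for one integer k, every count in [12, 96]; additionally prefer no 1:1 stage (N1 ≠ N2, N3 ≠ N4)
k = 1: N1·N3 = 1260 = 14·90, N2·N4 = 961 = 31·31
achieved = 14·90/(31·31) = 1260/961; |achieved − target| = 0 ≤ 63/4805 ✓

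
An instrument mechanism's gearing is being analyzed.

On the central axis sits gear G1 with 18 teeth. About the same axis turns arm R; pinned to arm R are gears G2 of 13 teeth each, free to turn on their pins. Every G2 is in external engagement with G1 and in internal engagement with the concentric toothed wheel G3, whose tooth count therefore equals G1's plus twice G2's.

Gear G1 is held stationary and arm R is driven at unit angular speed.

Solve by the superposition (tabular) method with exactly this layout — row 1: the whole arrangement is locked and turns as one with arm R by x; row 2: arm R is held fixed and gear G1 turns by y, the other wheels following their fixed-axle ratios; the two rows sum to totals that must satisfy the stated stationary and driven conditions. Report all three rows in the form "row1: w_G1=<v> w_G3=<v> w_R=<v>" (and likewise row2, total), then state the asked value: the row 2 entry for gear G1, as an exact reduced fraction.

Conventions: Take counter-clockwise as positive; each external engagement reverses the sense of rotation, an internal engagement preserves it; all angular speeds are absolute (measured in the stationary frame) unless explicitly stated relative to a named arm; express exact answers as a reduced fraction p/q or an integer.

class = planetary set [G3 = 18+2·13 = 44; Willis about the carrier]
row 1 — lock + rotate with arm: ω_sun = ω_ring = ω_arm = x
row 2 (arm held, sun turns y): ω_ring = −(18/44)·y, ω_arm = 0
boundary: total ω_sun = x + y = 0 and total ω_arm = x = 1  ⇒  y = -1, x = 1
row 2 ring = −(18/44)·(-1) = 9/22
totals (row 1 + row 2): sun 1 + (-1) = 0, ring 1 + 9/22 = 31/22, arm 1 + 0 = 1
asked cell (row2, sun) = -1

row1: w_G1=1 w_G3=1 w_R=1
row2: w_G1=-1 w_G3=9/22 w_R=0
total: w_G1=0 w_G3=31/22 w_R=1
asked value: -1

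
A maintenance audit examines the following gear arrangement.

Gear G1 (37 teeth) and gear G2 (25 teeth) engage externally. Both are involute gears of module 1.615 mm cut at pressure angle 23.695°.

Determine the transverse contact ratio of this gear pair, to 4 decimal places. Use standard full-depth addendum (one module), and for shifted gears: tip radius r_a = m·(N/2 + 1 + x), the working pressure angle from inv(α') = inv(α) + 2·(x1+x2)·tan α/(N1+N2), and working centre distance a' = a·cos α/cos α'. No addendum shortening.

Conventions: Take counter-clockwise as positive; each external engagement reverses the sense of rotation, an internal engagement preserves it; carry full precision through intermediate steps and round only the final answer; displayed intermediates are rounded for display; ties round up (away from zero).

1.5148

recognized (one external pair, fixed centres): single-mesh tooth geometry, m = 1.615, N1 = 37, N2 = 25
base radii: r_b1 = 27.358757, r_b2 = 18.485647
tip radii: r_a1 = 31.492500, r_a2 = 21.802500
no profile shift: α' = α, a' = a
action lengths: √(r_a1²−r_b1²) = 15.597307, √(r_a2²−r_b2²) = 11.559839
base pitch p_b = π·m·cos α = 4.645950
CR = (15.597307 + 11.559839 − 50.065000·sin 23.69500°)/4.645950 = 1.514788
contact ratio ≈ 1.5148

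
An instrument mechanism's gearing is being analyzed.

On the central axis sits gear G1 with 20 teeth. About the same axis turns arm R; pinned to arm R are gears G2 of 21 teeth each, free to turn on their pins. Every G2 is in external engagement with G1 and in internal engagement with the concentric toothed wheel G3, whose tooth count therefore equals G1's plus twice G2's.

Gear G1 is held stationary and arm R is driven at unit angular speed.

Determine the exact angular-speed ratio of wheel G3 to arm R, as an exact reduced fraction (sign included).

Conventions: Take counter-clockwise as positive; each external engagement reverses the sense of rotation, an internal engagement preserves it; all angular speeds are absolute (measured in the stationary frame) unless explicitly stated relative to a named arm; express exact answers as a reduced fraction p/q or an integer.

41/31

topology: planetary set — G1 20T / G2 21T / G3 62T, arm = carrier (Willis)
ring teeth: 20 + 2·21 = 62
20(ω_sun−ω_arm) = −62(ω_ring−ω_arm),  ω_sun = 0, ω_arm = 1
ω_ring = 1 − (20/62)(0−1) = 41/31
ω_out/ω_in = 41/31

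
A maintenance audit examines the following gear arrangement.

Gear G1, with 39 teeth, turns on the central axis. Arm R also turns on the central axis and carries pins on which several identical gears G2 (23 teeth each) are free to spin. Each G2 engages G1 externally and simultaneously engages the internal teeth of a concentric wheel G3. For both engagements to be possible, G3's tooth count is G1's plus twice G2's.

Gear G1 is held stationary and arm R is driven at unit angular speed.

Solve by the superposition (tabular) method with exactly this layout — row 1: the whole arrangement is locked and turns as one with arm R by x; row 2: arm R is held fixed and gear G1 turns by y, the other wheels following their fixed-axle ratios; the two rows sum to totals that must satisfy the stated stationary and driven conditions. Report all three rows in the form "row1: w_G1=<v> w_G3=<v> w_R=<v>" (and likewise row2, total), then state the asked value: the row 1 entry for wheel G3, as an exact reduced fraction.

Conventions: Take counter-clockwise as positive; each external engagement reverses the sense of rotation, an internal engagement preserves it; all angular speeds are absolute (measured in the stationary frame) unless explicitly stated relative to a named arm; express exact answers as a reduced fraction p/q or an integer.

row1: w_G1=1 w_G3=1 w_R=1
row2: w_G1=-1 w_G3=39/85 w_R=0
total: w_G1=0 w_G3=124/85 w_R=1
asked value: 1

recognized (axles ride arm R): planetary set, 39/23/85 teeth
row 1: whole set turns with the arm by x
row 2 — arm fixed, fixed-axis ratios: sun y, ring −(39/85)·y, arm 0
boundary: total ω_sun = x + y = 0 and total ω_arm = x = 1  ⇒  y = -1, x = 1
row 2 ring = −(39/85)·(-1) = 39/85
totals (row 1 + row 2): sun 1 + (-1) = 0, ring 1 + 39/85 = 124/85, arm 1 + 0 = 1
asked cell (row1, ring) = 1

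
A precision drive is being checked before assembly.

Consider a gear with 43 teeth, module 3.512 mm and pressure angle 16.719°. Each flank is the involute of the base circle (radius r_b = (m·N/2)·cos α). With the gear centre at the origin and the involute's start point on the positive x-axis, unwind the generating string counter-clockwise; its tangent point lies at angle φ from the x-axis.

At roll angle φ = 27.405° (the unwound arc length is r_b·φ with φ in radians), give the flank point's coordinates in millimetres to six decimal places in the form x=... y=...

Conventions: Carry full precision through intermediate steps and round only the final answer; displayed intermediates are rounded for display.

recognized (one wheel, involute flank): single-mesh tooth geometry, m = 3.512, N = 43
pitch radius r_p = m·N/2 = 3.512·43/2 = 75.508000
base radius r_b = r_p·cos α = 75.508000·cos 16.719° = 72.316062
roll angle φ = 27.405° = 0.47830748 rad
x = r_b·(cos φ + φ·sin φ) = 80.121082
y = r_b·(sin φ − φ·cos φ) = 2.577903

x=80.121082 y=2.577903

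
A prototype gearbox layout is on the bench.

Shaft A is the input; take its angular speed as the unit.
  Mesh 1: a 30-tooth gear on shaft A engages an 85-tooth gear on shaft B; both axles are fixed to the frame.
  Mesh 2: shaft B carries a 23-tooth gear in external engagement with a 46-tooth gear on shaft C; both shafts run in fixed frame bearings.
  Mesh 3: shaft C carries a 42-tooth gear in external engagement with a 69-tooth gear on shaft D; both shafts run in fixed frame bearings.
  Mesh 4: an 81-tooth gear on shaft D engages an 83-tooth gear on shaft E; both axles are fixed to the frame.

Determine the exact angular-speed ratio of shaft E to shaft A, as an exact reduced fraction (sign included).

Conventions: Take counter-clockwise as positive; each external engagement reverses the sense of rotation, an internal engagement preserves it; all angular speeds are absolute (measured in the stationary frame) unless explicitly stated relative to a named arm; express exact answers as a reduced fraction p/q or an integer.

3402/32453

class = fixed-axis compound train [4 meshes; 4 ratios multiply, 4 sense flips]
mesh 1 [30T→85T]: running ratio 6/17, sense −
mesh 2 [23T→46T]: running ratio 3/17, sense +
mesh 3 [42T→69T]: running ratio 42/391, sense −
mesh 4 [81T→83T]: running ratio 3402/32453, sense +
ω_out/ω_in = 3402/32453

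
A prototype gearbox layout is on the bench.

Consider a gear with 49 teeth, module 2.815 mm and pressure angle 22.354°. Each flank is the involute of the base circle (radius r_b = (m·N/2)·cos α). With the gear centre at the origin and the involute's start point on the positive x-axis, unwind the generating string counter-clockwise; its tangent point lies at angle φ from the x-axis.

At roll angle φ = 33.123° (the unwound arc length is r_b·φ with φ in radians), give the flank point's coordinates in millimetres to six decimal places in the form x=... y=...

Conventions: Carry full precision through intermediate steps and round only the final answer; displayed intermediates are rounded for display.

recognized (one wheel, involute flank): single-mesh tooth geometry, m = 2.815, N = 49
pitch radius r_p = m·N/2 = 2.815·49/2 = 68.967500
base radius r_b = r_p·cos α = 68.967500·cos 22.354° = 63.784708
roll angle φ = 33.123° = 0.57810541 rad
x = r_b·(cos φ + φ·sin φ) = 73.569174
y = r_b·(sin φ − φ·cos φ) = 3.972209

x=73.569174 y=3.972209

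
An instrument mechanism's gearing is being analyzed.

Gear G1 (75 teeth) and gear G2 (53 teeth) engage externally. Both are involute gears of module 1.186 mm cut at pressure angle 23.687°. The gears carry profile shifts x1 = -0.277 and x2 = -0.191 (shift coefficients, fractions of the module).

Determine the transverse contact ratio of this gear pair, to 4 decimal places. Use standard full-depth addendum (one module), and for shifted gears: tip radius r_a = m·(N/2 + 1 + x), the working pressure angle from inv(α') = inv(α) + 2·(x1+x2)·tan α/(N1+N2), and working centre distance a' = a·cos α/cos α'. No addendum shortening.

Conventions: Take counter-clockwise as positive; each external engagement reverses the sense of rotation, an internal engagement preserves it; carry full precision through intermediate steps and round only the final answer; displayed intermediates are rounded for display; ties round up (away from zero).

recognized (one external pair, fixed centres): single-mesh tooth geometry, m = 1.186, N1 = 75, N2 = 53
base radii: r_b1 = 40.728149, r_b2 = 28.781225
tip radii: r_a1 = 45.332478, r_a2 = 32.388474
inv(α') = inv(23.687°) + 2·(-0.277-0.191)·tan α/(75+53) = 0.02207460  ⇒  α' = 22.68535°
a' = a·cos α / cos α' = 75.9040·cos 23.687°/cos 22.68535° = 75.337746
action lengths: √(r_a1²−r_b1²) = 19.906066, √(r_a2²−r_b2²) = 14.854438
base pitch p_b = π·m·cos α = 3.412033
CR = (19.906066 + 14.854438 − 75.337746·sin 22.68535°)/3.412033 = 1.672020
contact ratio ≈ 1.6720

1.6720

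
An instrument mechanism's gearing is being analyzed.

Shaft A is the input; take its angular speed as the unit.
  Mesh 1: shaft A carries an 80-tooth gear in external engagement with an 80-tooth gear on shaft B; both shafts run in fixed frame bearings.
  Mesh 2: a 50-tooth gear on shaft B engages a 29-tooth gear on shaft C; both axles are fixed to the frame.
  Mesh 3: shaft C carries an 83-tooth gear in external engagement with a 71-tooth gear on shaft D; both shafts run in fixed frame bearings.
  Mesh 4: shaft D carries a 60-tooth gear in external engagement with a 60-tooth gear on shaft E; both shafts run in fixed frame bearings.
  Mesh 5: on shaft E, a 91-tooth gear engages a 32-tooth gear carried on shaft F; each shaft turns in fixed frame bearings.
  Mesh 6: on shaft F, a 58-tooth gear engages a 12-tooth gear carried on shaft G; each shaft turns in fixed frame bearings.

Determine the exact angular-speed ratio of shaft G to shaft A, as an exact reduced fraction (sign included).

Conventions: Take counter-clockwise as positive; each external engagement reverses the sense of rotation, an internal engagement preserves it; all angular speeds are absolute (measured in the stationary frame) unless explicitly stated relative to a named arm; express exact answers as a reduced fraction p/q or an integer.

class = fixed-axis compound train [6 meshes; 6 ratios multiply, 6 sense flips]
mesh 1 [80T→80T]: running ratio 1, sense −
mesh 2 [50T→29T]: running ratio 50/29, sense +
mesh 3 [83T→71T]: running ratio 4150/2059, sense −
mesh 4 [60T→60T]: running ratio 4150/2059, sense +
mesh 5 [91T→32T]: running ratio 188825/32944, sense −
mesh 6 [58T→12T]: running ratio 188825/6816, sense +
ω_out/ω_in = 188825/6816

188825/6816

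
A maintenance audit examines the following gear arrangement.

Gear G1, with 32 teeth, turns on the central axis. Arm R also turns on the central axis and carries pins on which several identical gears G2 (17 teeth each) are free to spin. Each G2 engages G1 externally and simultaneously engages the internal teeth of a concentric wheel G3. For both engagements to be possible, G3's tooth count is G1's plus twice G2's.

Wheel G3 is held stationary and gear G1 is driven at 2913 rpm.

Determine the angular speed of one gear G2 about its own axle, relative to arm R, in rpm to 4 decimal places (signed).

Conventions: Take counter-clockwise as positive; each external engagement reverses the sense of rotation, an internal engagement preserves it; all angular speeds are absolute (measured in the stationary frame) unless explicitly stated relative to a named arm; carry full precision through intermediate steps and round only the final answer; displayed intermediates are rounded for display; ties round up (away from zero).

-3692.8307 rpm

topology: planetary set — G1 32T / G2 17T / G3 66T, arm = carrier (Willis)
normalise by the input: solve with ω_sun = 1, then scale by 2913 rpm
ring teeth: 32 + 2·17 = 66
32(ω_sun−ω_arm) = −66(ω_ring−ω_arm),  ω_ring = 0, ω_sun = 1
32(1−ω_arm) = −66(0−ω_arm)  ⇒  98·ω_arm = 32  ⇒  ω_arm = 16/49
sun–planet mesh: 32·(1−16/49) = −17·(ω_p−ω_arm)  ⇒  ω_p−ω_arm = -1056/833
scale: ω_p−ω_arm = -1056/833 × 2913 rpm = -3692.8307 rpm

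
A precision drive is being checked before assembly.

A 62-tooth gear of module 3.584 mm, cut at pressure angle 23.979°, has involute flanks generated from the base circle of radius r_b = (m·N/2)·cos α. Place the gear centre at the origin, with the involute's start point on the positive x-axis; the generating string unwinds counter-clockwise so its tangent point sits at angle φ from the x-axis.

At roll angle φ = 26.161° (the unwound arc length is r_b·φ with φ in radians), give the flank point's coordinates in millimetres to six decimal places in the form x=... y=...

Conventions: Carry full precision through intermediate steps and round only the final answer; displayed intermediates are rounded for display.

single-mesh involute tooth geometry (62T wheel at module 3.584)
pitch radius r_p = m·N/2 = 3.584·62/2 = 111.104000
base radius r_b = r_p·cos α = 111.104000·cos 23.979° = 101.515111
roll angle φ = 26.161° = 0.45659559 rad
x = r_b·(cos φ + φ·sin φ) = 111.551849
y = r_b·(sin φ − φ·cos φ) = 3.154447

x=111.551849 y=3.154447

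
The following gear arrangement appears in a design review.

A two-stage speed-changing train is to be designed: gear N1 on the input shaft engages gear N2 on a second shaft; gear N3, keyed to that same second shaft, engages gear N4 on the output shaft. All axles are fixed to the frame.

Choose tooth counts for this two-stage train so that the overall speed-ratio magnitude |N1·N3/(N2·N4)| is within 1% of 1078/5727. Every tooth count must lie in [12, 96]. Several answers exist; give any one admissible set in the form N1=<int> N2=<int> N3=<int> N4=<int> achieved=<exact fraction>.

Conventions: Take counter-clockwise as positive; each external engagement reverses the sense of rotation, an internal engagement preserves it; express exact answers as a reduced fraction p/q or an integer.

N1=14 N2=69 N3=77 N4=83 achieved=1078/5727

class = fixed-axis compound train [2-stage, 1078/5727 wanted]
target = 1078/5727 in lowest terms: an exact hit needs N1·N3 = k·1078 and N2·N4 = k·5727 for one integer k, every count in [12, 96]; additionally prefer no 1:1 stage (N1 ≠ N2, N3 ≠ N4)
k = 1: N1·N3 = 1078 = 14·77, N2·N4 = 5727 = 69·83
achieved = 14·77/(69·83) = 1078/5727; |achieved − target| = 0 ≤ 539/286350 ✓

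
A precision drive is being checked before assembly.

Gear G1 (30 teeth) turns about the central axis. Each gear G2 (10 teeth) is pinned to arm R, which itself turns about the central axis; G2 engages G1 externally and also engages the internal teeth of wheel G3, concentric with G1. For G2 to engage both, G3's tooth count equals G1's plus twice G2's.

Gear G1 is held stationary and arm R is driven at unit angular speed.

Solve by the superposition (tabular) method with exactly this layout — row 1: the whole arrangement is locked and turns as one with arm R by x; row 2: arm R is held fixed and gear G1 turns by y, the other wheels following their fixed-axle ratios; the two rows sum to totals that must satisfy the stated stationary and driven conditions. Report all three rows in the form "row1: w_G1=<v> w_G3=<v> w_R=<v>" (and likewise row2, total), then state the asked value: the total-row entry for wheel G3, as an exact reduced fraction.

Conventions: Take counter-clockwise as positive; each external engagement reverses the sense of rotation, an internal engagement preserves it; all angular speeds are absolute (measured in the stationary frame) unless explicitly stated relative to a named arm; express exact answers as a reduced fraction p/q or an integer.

row1: w_G1=1 w_G3=1 w_R=1
row2: w_G1=-1 w_G3=3/5 w_R=0
total: w_G1=0 w_G3=8/5 w_R=1
asked value: 8/5

planetary set (30T centre, 10T on arm, 50T internal) — Willis relation
row 1 — lock + rotate with arm: ω_sun = ω_ring = ω_arm = x
row 2 (arm held, sun turns y): ω_ring = −(30/50)·y, ω_arm = 0
boundary: total ω_sun = x + y = 0 and total ω_arm = x = 1  ⇒  y = -1, x = 1
row 2 ring = −(30/50)·(-1) = 3/5
totals (row 1 + row 2): sun 1 + (-1) = 0, ring 1 + 3/5 = 8/5, arm 1 + 0 = 1
asked cell (total, ring) = 8/5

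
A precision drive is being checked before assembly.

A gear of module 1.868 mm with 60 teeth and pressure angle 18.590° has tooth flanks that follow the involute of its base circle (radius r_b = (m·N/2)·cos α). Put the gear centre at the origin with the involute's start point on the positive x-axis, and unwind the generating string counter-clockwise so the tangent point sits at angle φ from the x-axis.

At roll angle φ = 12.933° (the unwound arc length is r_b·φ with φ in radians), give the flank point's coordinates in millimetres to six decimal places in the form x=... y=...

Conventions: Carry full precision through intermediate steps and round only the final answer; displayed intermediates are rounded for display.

topology: single-mesh involute geometry — m = 1.868, N = 60
pitch radius r_p = m·N/2 = 1.868·60/2 = 56.040000
base radius r_b = r_p·cos α = 56.040000·cos 18.590° = 53.116061
roll angle φ = 12.933° = 0.22572343 rad
x = r_b·(cos φ + φ·sin φ) = 54.452033
y = r_b·(sin φ − φ·cos φ) = 0.202591

x=54.452033 y=0.202591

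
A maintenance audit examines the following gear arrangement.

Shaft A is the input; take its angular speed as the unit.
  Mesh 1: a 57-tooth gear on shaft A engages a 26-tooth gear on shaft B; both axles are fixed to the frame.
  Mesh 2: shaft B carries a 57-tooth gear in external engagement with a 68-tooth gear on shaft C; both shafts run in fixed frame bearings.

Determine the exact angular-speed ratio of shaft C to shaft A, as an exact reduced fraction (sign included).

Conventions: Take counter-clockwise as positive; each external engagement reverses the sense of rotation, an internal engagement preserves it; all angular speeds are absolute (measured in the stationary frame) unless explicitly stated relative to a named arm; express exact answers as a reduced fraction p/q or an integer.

3249/1768

class = fixed-axis compound train [2 meshes; 2 ratios multiply, 2 sense flips]
mesh 1 [57T→26T]: running ratio 57/26, sense −
mesh 2 [57T→68T]: running ratio 3249/1768, sense +
ω_out/ω_in = 3249/1768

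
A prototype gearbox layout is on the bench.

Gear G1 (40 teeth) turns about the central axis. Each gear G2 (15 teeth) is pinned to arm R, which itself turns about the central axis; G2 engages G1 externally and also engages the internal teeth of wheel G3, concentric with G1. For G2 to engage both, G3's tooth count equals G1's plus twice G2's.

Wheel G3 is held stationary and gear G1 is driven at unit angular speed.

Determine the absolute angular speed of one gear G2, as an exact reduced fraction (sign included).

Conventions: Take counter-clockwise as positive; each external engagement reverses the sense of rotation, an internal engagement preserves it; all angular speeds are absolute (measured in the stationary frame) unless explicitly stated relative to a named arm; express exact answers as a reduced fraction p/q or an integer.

planetary set (40T centre, 15T on arm, 70T internal) — Willis relation
ring teeth: 40 + 2·15 = 70
40(ω_sun−ω_arm) = −70(ω_ring−ω_arm),  ω_ring = 0, ω_sun = 1
40(1−ω_arm) = −70(0−ω_arm)  ⇒  110·ω_arm = 40  ⇒  ω_arm = 4/11
sun–planet mesh: 40·(1−4/11) = −15·(ω_p−ω_arm)  ⇒  ω_p−ω_arm = -56/33
ω_p = 4/11 − 56/33 = -4/3
exact speed ratio = -4/3

-4/3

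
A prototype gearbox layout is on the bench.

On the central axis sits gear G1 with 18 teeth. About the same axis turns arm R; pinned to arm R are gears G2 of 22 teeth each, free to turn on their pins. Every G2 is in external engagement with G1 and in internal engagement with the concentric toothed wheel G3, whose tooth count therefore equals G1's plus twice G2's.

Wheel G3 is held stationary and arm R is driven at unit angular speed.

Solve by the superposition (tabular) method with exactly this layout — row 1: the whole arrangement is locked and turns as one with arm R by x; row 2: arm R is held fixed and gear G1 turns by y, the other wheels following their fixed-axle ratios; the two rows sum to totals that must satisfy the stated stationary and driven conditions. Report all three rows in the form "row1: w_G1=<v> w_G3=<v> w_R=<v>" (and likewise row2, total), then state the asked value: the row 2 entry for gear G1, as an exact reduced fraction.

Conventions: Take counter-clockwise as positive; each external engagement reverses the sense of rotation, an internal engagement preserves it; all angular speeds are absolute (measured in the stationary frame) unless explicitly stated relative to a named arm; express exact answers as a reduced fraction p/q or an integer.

row1: w_G1=1 w_G3=1 w_R=1
row2: w_G1=31/9 w_G3=-1 w_R=0
total: w_G1=40/9 w_G3=0 w_R=1
asked value: 31/9

topology: planetary set — G1 18T / G2 22T / G3 62T, arm = carrier (Willis)
row 1 — lock + rotate with arm: ω_sun = ω_ring = ω_arm = x
row 2: sun turns y, ring = −(18/62)·y, arm 0
boundary: total ω_ring = x − (18/62)·y = 0 and total ω_arm = x = 1  ⇒  y = 31/9, x = 1
row 2 ring = −(18/62)·31/9 = -1
totals (row 1 + row 2): sun 1 + 31/9 = 40/9, ring 1 + (-1) = 0, arm 1 + 0 = 1
asked cell (row2, sun) = 31/9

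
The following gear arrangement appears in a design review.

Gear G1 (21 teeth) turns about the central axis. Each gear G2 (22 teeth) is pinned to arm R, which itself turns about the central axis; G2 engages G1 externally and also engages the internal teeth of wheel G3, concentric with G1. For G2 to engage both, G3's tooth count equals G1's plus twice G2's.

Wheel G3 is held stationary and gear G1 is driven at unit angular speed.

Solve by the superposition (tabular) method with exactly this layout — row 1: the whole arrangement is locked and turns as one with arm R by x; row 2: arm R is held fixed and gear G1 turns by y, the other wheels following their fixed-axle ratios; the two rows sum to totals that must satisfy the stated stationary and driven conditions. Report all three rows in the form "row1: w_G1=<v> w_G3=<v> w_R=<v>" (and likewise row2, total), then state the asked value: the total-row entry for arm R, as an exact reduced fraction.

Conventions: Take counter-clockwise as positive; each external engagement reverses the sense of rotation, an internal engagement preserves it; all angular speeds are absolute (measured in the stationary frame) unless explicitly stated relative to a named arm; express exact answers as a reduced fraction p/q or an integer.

row1: w_G1=21/86 w_G3=21/86 w_R=21/86
row2: w_G1=65/86 w_G3=-21/86 w_R=0
total: w_G1=1 w_G3=0 w_R=21/86
asked value: 21/86

recognized (axles ride arm R): planetary set, 21/22/65 teeth
row 1 (train locked, turned with arm): all members turn x
superposition row 2 [arm held]: sun y, ring −(21/65)·y, arm 0
boundary: total ω_ring = x − (21/65)·y = 0 and total ω_sun = x + y = 1  ⇒  y = 65/86, x = 21/86
row 2 ring = −(21/65)·65/86 = -21/86
totals (row 1 + row 2): sun 21/86 + 65/86 = 1, ring 21/86 + (-21/86) = 0, arm 21/86 + 0 = 21/86
asked cell (total, arm) = 21/86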